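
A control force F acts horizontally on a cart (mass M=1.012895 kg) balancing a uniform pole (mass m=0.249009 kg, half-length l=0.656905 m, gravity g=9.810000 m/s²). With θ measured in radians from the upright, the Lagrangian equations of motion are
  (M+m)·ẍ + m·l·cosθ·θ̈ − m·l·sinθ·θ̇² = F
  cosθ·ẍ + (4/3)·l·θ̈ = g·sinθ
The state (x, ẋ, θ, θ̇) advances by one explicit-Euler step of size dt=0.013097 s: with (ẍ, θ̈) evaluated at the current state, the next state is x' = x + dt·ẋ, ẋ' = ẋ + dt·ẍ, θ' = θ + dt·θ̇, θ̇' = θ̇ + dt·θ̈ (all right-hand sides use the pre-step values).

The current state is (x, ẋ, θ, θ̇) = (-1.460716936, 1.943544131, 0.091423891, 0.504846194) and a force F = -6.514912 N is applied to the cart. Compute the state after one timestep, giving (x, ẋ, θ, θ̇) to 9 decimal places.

(-1.435262339, 1.862317111, 0.098035862, 0.610589479)

sinθ=0.091296586, cosθ=0.995823746
temp = (F + m·l·θ̇²·sinθ)/(M+m) = (-6.514912 + 0.003806189)/1.261904 = -5.159747343
θ̈ = (g·sinθ − cosθ·temp)/(l·(4/3 − m·cos²θ/(M+m))) = 8.073855499
ẍ = temp − m·l·θ̈·cosθ/(M+m) = -6.201956166
Euler: x'=-1.460716936+0.013097·1.943544131=-1.435262339, ẋ'=1.943544131+0.013097·-6.201956166=1.862317111
       θ'=0.091423891+0.013097·0.504846194=0.098035862, θ̇'=0.504846194+0.013097·8.073855499=0.610589479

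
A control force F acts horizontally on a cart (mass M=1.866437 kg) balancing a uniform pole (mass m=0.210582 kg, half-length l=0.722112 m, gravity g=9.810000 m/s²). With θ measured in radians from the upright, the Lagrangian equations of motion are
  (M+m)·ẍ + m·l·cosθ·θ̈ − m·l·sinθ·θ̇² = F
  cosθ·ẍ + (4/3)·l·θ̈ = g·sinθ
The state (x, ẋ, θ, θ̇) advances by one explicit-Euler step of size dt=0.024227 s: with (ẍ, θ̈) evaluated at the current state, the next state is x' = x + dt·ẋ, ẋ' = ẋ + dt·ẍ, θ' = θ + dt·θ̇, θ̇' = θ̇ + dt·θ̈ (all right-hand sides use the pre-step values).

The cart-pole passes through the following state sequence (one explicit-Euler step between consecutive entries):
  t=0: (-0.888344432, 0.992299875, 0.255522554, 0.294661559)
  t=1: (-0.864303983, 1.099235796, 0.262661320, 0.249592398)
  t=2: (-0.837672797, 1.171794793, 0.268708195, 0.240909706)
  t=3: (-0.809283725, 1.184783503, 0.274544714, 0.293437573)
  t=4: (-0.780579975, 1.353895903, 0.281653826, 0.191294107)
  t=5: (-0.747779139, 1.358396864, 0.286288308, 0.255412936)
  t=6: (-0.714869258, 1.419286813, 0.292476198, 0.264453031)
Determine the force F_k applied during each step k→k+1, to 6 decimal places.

F_0 = 8.890751 N
F_1 = 6.165509 N
F_2 = 1.429066 N
F_3 = 13.877618 N
F_4 = 0.770920 N
F_5 = 5.271822 N

step 0→1:
  ẍ = (ẋ'−ẋ)/dt = (1.099235796−0.992299875)/0.024227 = 4.413915
  θ̈ = (θ̇'−θ̇)/dt = (0.249592398−0.294661559)/0.024227 = -1.860287
  sinθ=0.252751, cosθ=0.967531
  F = (M+m)·ẍ + m·l·cosθ·θ̈ − m·l·sinθ·θ̇² = 9.167785 + -0.273697 − 0.003337 = 8.890751
step 1→2:
  ẍ = (ẋ'−ẋ)/dt = (1.171794793−1.099235796)/0.024227 = 2.994964
  θ̈ = (θ̇'−θ̇)/dt = (0.240909706−0.249592398)/0.024227 = -0.358389
  sinθ=0.259652, cosθ=0.965702
  F = (M+m)·ẍ + m·l·cosθ·θ̈ − m·l·sinθ·θ̇² = 6.220598 + -0.052629 − 0.002460 = 6.165509
step 2→3:
  ẍ = (ẋ'−ẋ)/dt = (1.184783503−1.171794793)/0.024227 = 0.536125
  θ̈ = (θ̇'−θ̇)/dt = (0.293437573−0.240909706)/0.024227 = 2.168154
  sinθ=0.265486, cosθ=0.964115
  F = (M+m)·ẍ + m·l·cosθ·θ̈ − m·l·sinθ·θ̇² = 1.113543 + 0.317866 − 0.002343 = 1.429066
step 3→4:
  ẍ = (ẋ'−ẋ)/dt = (1.353895903−1.184783503)/0.024227 = 6.980328
  θ̈ = (θ̇'−θ̇)/dt = (0.191294107−0.293437573)/0.024227 = -4.216100
  sinθ=0.271109, cosθ=0.962549
  F = (M+m)·ẍ + m·l·cosθ·θ̈ − m·l·sinθ·θ̇² = 14.498273 + -0.617106 − 0.003550 = 13.877618
step 4→5:
  ẍ = (ẋ'−ẋ)/dt = (1.358396864−1.353895903)/0.024227 = 0.185783
  θ̈ = (θ̇'−θ̇)/dt = (0.255412936−0.191294107)/0.024227 = 2.646586
  sinθ=0.277945, cosθ=0.960597
  F = (M+m)·ẍ + m·l·cosθ·θ̈ − m·l·sinθ·θ̇² = 0.385875 + 0.386592 − 0.001547 = 0.770920
step 5→6:
  ẍ = (ẋ'−ẋ)/dt = (1.419286813−1.358396864)/0.024227 = 2.513309
  θ̈ = (θ̇'−θ̇)/dt = (0.264453031−0.255412936)/0.024227 = 0.373141
  sinθ=0.282394, cosθ=0.959299
  F = (M+m)·ẍ + m·l·cosθ·θ̈ − m·l·sinθ·θ̇² = 5.220192 + 0.054432 − 0.002801 = 5.271822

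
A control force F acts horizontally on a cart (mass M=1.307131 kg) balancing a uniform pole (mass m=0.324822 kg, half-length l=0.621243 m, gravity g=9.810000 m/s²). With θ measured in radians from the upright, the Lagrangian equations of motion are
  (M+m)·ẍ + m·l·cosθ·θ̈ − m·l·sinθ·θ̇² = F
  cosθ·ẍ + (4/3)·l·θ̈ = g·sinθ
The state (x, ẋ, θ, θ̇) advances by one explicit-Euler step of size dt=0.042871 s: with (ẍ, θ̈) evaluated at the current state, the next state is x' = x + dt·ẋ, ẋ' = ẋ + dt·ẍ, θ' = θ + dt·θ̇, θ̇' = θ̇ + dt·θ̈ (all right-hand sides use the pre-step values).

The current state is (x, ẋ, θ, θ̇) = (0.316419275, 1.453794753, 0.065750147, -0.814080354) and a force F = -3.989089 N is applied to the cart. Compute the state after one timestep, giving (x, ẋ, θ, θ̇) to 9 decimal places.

(0.378744910, 1.326143838, 0.030849708, -0.626946636)

sinθ=0.065702783, cosθ=0.997839238
temp = (F + m·l·θ̇²·sinθ)/(M+m) = (-3.989089 + 0.008786689)/1.631953 = -2.438980970
θ̈ = (g·sinθ − cosθ·temp)/(l·(4/3 − m·cos²θ/(M+m))) = 4.365042067
ẍ = temp − m·l·θ̈·cosθ/(M+m) = -2.977558597
Euler: x'=0.316419275+0.042871·1.453794753=0.378744910, ẋ'=1.453794753+0.042871·-2.977558597=1.326143838
       θ'=0.065750147+0.042871·-0.814080354=0.030849708, θ̇'=-0.814080354+0.042871·4.365042067=-0.626946636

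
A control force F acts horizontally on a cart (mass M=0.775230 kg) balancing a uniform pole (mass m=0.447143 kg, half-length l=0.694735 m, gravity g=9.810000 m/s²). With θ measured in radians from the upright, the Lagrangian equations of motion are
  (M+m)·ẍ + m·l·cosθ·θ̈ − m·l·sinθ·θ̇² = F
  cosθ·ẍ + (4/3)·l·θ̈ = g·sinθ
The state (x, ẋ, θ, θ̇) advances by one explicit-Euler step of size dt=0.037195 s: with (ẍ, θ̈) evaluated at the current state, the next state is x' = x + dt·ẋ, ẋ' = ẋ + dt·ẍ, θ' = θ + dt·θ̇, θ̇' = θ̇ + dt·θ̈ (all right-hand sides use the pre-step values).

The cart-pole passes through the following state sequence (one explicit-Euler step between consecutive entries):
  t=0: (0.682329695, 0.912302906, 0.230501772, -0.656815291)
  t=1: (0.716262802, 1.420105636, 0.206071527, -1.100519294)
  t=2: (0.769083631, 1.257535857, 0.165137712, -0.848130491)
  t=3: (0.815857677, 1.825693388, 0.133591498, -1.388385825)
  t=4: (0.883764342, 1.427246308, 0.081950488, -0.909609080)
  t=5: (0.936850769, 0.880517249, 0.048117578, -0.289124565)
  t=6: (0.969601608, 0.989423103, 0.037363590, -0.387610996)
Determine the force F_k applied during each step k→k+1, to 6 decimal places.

step 0→1:
  ẍ = (ẋ'−ẋ)/dt = (1.420105636−0.912302906)/0.037195 = 13.652446
  θ̈ = (θ̇'−θ̇)/dt = (-1.100519294−-0.656815291)/0.037195 = -11.929130
  sinθ=0.228466, cosθ=0.973552
  F = (M+m)·ẍ + m·l·cosθ·θ̈ − m·l·sinθ·θ̇² = 16.688381 + -3.607726 − 0.030618 = 13.050038
step 1→2:
  ẍ = (ẋ'−ẋ)/dt = (1.257535857−1.420105636)/0.037195 = -4.370743
  θ̈ = (θ̇'−θ̇)/dt = (-0.848130491−-1.100519294)/0.037195 = 6.785557
  sinθ=0.204616, cosθ=0.978842
  F = (M+m)·ẍ + m·l·cosθ·θ̈ − m·l·sinθ·θ̇² = -5.342678 + 2.063307 − 0.076984 = -3.356355
step 2→3:
  ẍ = (ẋ'−ẋ)/dt = (1.825693388−1.257535857)/0.037195 = 15.275105
  θ̈ = (θ̇'−θ̇)/dt = (-1.388385825−-0.848130491)/0.037195 = -14.524945
  sinθ=0.164388, cosθ=0.986396
  F = (M+m)·ẍ + m·l·cosθ·θ̈ − m·l·sinθ·θ̇² = 18.671876 + -4.450730 − 0.036733 = 14.184412
step 3→4:
  ẍ = (ẋ'−ẋ)/dt = (1.427246308−1.825693388)/0.037195 = -10.712383
  θ̈ = (θ̇'−θ̇)/dt = (-0.909609080−-1.388385825)/0.037195 = 12.872073
  sinθ=0.133194, cosθ=0.991090
  F = (M+m)·ẍ + m·l·cosθ·θ̈ − m·l·sinθ·θ̇² = -13.094528 + 3.963028 − 0.079758 = -9.211257
step 4→5:
  ẍ = (ẋ'−ẋ)/dt = (0.880517249−1.427246308)/0.037195 = -14.698993
  θ̈ = (θ̇'−θ̇)/dt = (-0.289124565−-0.909609080)/0.037195 = 16.681933
  sinθ=0.081859, cosθ=0.996644
  F = (M+m)·ẍ + m·l·cosθ·θ̈ − m·l·sinθ·θ̇² = -17.967653 + 5.164782 − 0.021040 = -12.823910
step 5→6:
  ẍ = (ẋ'−ẋ)/dt = (0.989423103−0.880517249)/0.037195 = 2.927970
  θ̈ = (θ̇'−θ̇)/dt = (-0.387610996−-0.289124565)/0.037195 = -2.647841
  sinθ=0.048099, cosθ=0.998843
  F = (M+m)·ẍ + m·l·cosθ·θ̈ − m·l·sinθ·θ̇² = 3.579072 + -0.821589 − 0.001249 = 2.756234

F_0 = 13.050038 N
F_1 = -3.356355 N
F_2 = 14.184412 N
F_3 = -9.211257 N
F_4 = -12.823910 N
F_5 = 2.756234 N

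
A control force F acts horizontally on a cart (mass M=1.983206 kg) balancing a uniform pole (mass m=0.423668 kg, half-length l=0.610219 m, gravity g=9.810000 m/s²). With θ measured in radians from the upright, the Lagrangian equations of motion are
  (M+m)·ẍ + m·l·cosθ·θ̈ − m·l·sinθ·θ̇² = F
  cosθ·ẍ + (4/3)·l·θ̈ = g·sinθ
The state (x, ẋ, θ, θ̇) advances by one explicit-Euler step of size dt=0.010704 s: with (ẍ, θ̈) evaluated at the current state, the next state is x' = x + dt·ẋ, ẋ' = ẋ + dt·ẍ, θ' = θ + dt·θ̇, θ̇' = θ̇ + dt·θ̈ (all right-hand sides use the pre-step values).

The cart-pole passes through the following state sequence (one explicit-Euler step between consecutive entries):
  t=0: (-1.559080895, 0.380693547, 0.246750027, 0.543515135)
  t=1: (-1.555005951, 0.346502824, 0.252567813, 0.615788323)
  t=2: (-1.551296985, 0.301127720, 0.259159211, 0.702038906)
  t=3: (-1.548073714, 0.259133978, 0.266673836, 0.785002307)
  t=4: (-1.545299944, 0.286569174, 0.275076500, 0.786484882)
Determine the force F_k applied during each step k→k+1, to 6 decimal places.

step 0→1:
  ẍ = (ẋ'−ẋ)/dt = (0.346502824−0.380693547)/0.010704 = -3.194201
  θ̈ = (θ̇'−θ̇)/dt = (0.615788323−0.543515135)/0.010704 = 6.751979
  sinθ=0.244254, cosθ=0.969711
  F = (M+m)·ẍ + m·l·cosθ·θ̈ − m·l·sinθ·θ̇² = -7.688038 + 1.692719 − 0.018654 = -6.013973
step 1→2:
  ẍ = (ẋ'−ẋ)/dt = (0.301127720−0.346502824)/0.010704 = -4.239079
  θ̈ = (θ̇'−θ̇)/dt = (0.702038906−0.615788323)/0.010704 = 8.057790
  sinθ=0.249891, cosθ=0.968274
  F = (M+m)·ẍ + m·l·cosθ·θ̈ − m·l·sinθ·θ̇² = -10.202930 + 2.017091 − 0.024498 = -8.210336
step 2→3:
  ẍ = (ẋ'−ẋ)/dt = (0.259133978−0.301127720)/0.010704 = -3.923182
  θ̈ = (θ̇'−θ̇)/dt = (0.785002307−0.702038906)/0.010704 = 7.750691
  sinθ=0.256268, cosθ=0.966606
  F = (M+m)·ẍ + m·l·cosθ·θ̈ − m·l·sinθ·θ̇² = -9.442605 + 1.936873 − 0.032653 = -7.538385
step 3→4:
  ẍ = (ẋ'−ẋ)/dt = (0.286569174−0.259133978)/0.010704 = 2.563079
  θ̈ = (θ̇'−θ̇)/dt = (0.786484882−0.785002307)/0.010704 = 0.138507
  sinθ=0.263524, cosθ=0.964653
  F = (M+m)·ẍ + m·l·cosθ·θ̈ − m·l·sinθ·θ̇² = 6.169008 + 0.034542 − 0.041983 = 6.161567

F_0 = -6.013973 N
F_1 = -8.210336 N
F_2 = -7.538385 N
F_3 = 6.161567 N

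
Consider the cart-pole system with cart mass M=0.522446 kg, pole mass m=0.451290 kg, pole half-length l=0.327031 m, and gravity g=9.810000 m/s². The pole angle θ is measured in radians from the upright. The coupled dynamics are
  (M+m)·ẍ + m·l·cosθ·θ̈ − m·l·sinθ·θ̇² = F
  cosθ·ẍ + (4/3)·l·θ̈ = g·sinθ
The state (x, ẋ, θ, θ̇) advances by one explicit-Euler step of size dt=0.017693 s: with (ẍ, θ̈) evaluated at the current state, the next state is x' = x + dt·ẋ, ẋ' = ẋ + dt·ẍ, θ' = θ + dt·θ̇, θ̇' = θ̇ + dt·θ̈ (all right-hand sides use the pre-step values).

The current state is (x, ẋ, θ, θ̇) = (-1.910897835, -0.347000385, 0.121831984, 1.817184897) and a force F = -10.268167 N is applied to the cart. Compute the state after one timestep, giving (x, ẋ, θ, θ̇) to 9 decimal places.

(-1.917037313, -0.640180046, 0.153983436, 2.532943680)

sinθ=0.121530815, cosθ=0.992587659
temp = (F + m·l·θ̇²·sinθ)/(M+m) = (-10.268167 + 0.059228302)/0.973736 = -10.484298309
θ̈ = (g·sinθ − cosθ·temp)/(l·(4/3 − m·cos²θ/(M+m))) = 40.454348201
ẍ = temp − m·l·θ̈·cosθ/(M+m) = -16.570375909
Euler: x'=-1.910897835+0.017693·-0.347000385=-1.917037313, ẋ'=-0.347000385+0.017693·-16.570375909=-0.640180046
       θ'=0.121831984+0.017693·1.817184897=0.153983436, θ̇'=1.817184897+0.017693·40.454348201=2.532943680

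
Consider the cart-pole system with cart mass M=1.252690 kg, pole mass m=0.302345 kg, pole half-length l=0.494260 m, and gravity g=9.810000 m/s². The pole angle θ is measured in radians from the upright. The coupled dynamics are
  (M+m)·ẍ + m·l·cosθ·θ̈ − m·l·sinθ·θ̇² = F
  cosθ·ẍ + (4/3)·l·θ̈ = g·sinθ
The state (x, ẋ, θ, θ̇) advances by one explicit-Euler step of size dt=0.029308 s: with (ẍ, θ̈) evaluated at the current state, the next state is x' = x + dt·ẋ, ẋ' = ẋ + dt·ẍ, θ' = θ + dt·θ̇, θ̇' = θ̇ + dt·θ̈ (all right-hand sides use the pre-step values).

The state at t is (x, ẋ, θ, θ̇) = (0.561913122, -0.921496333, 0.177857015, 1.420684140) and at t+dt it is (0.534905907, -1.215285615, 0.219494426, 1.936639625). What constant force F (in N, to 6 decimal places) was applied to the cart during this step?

ẍ = (ẋ'−ẋ)/dt = (-1.215285615−-0.921496333)/0.029308 = -10.024201
θ̈ = (θ̇'−θ̇)/dt = (1.936639625−1.420684140)/0.029308 = 17.604595
sinθ=0.176921, cosθ=0.984225
F = (M+m)·ẍ + m·l·cosθ·θ̈ − m·l·sinθ·θ̇² = -15.587983 + 2.589278 − 0.053362 = -13.052067

F = -13.052067 N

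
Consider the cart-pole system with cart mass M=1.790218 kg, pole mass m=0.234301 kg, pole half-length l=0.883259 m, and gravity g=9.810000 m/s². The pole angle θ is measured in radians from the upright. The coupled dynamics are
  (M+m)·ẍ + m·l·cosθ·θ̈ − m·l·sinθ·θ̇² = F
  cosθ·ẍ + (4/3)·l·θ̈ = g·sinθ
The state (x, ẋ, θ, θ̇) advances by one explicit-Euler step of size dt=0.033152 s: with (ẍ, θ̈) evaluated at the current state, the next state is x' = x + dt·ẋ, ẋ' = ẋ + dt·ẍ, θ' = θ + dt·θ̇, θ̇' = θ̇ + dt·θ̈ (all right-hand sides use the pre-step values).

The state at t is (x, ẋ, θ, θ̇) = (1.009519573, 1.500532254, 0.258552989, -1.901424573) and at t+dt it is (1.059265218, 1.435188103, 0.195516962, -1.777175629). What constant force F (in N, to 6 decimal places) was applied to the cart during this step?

ẍ = (ẋ'−ẋ)/dt = (1.435188103−1.500532254)/0.033152 = -1.971047
θ̈ = (θ̇'−θ̇)/dt = (-1.777175629−-1.901424573)/0.033152 = 3.747857
sinθ=0.255682, cosθ=0.966761
F = (M+m)·ẍ + m·l·cosθ·θ̈ − m·l·sinθ·θ̇² = -3.990422 + 0.749833 − 0.191302 = -3.431892

F = -3.431892 N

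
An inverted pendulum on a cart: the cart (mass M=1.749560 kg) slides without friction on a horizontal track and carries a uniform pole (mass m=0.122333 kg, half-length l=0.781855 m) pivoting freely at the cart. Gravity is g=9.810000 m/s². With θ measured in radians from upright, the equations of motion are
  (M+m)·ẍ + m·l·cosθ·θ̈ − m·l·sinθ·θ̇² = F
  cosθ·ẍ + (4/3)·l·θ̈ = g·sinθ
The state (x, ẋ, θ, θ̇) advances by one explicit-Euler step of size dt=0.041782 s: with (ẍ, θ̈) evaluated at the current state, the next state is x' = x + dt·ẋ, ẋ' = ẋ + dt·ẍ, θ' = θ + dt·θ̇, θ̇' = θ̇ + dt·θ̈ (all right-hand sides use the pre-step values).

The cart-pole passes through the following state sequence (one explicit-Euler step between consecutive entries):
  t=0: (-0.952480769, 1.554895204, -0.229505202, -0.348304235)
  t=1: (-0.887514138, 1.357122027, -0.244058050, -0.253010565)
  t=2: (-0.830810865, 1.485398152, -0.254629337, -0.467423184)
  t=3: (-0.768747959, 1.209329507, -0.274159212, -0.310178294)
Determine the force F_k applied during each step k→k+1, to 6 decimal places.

F_0 = -8.645455 N
F_1 = 5.272148 N
F_2 = -12.014648 N

step 0→1:
  ẍ = (ẋ'−ẋ)/dt = (1.357122027−1.554895204)/0.041782 = -4.733454
  θ̈ = (θ̇'−θ̇)/dt = (-0.253010565−-0.348304235)/0.041782 = 2.280735
  sinθ=-0.227496, cosθ=0.973779
  F = (M+m)·ẍ + m·l·cosθ·θ̈ − m·l·sinθ·θ̇² = -8.860519 + 0.212425 − -0.002640 = -8.645455
step 1→2:
  ẍ = (ẋ'−ẋ)/dt = (1.485398152−1.357122027)/0.041782 = 3.070129
  θ̈ = (θ̇'−θ̇)/dt = (-0.467423184−-0.253010565)/0.041782 = -5.131698
  sinθ=-0.241642, cosθ=0.970365
  F = (M+m)·ẍ + m·l·cosθ·θ̈ − m·l·sinθ·θ̇² = 5.746953 + -0.476284 − -0.001480 = 5.272148
step 2→3:
  ẍ = (ẋ'−ẋ)/dt = (1.209329507−1.485398152)/0.041782 = -6.607358
  θ̈ = (θ̇'−θ̇)/dt = (-0.310178294−-0.467423184)/0.041782 = 3.763460
  sinθ=-0.251887, cosθ=0.967757
  F = (M+m)·ẍ + m·l·cosθ·θ̈ − m·l·sinθ·θ̇² = -12.368268 + 0.348356 − -0.005264 = -12.014648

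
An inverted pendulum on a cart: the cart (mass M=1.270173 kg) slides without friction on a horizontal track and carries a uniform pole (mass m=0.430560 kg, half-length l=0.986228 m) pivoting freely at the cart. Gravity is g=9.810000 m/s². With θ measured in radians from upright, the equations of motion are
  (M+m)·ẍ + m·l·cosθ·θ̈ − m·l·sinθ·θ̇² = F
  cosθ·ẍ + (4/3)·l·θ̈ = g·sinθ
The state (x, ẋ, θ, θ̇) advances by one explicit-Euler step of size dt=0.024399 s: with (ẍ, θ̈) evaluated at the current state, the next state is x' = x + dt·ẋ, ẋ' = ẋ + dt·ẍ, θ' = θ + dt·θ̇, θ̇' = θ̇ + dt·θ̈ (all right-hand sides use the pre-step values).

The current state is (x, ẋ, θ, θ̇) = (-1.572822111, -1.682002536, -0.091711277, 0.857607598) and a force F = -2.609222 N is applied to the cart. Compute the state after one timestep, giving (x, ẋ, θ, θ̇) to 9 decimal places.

sinθ=-0.091582768, cosθ=0.995797468
temp = (F + m·l·θ̇²·sinθ)/(M+m) = (-2.609222 + -0.028602370)/1.700733 = -1.550992642
θ̈ = (g·sinθ − cosθ·temp)/(l·(4/3 − m·cos²θ/(M+m))) = 0.605259235
ẍ = temp − m·l·θ̈·cosθ/(M+m) = -1.701475598
Euler: x'=-1.572822111+0.024399·-1.682002536=-1.613861291, ẋ'=-1.682002536+0.024399·-1.701475598=-1.723516839
       θ'=-0.091711277+0.024399·0.857607598=-0.070786509, θ̇'=0.857607598+0.024399·0.605259235=0.872375318

(-1.613861291, -1.723516839, -0.070786509, 0.872375318)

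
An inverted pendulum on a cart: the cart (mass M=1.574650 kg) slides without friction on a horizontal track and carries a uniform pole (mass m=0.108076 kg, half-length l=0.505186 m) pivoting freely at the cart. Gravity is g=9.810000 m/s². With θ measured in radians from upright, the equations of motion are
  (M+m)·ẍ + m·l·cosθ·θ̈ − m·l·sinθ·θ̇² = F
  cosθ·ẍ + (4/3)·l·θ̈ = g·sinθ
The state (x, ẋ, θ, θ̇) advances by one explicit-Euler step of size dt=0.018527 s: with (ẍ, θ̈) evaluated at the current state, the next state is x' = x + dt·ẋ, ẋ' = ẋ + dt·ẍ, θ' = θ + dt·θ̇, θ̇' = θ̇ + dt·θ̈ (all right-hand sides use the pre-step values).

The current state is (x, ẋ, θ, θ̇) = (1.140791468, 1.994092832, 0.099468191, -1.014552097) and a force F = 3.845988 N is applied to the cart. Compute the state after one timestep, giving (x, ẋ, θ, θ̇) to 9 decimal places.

sinθ=0.099304250, cosθ=0.995057117
temp = (F + m·l·θ̇²·sinθ)/(M+m) = (3.845988 + 0.005580808)/1.682726 = 2.288886490
θ̈ = (g·sinθ − cosθ·temp)/(l·(4/3 − m·cos²θ/(M+m))) = -2.031940510
ẍ = temp − m·l·θ̈·cosθ/(M+m) = 2.354489862
Euler: x'=1.140791468+0.018527·1.994092832=1.177736026, ẋ'=1.994092832+0.018527·2.354489862=2.037714466
       θ'=0.099468191+0.018527·-1.014552097=0.080671584, θ̇'=-1.014552097+0.018527·-2.031940510=-1.052197859

(1.177736026, 2.037714466, 0.080671584, -1.052197859)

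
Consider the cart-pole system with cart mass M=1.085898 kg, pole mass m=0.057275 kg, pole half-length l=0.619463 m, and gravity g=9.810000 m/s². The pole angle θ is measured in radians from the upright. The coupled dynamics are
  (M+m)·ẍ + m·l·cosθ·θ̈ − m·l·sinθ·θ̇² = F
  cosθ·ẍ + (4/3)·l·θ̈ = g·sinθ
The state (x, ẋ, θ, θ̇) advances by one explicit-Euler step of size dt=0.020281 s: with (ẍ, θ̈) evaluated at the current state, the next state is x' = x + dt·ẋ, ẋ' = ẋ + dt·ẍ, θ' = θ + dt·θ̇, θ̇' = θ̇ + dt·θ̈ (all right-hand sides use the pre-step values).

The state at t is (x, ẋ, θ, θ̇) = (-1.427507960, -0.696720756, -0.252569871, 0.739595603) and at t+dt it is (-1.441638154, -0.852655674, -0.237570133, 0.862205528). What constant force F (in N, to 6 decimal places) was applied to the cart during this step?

ẍ = (ẋ'−ẋ)/dt = (-0.852655674−-0.696720756)/0.020281 = -7.688719
θ̈ = (θ̇'−θ̇)/dt = (0.862205528−0.739595603)/0.020281 = 6.045556
sinθ=-0.249893, cosθ=0.968273
F = (M+m)·ẍ + m·l·cosθ·θ̈ − m·l·sinθ·θ̇² = -8.789536 + 0.207690 − -0.004850 = -8.576997

F = -8.576997 N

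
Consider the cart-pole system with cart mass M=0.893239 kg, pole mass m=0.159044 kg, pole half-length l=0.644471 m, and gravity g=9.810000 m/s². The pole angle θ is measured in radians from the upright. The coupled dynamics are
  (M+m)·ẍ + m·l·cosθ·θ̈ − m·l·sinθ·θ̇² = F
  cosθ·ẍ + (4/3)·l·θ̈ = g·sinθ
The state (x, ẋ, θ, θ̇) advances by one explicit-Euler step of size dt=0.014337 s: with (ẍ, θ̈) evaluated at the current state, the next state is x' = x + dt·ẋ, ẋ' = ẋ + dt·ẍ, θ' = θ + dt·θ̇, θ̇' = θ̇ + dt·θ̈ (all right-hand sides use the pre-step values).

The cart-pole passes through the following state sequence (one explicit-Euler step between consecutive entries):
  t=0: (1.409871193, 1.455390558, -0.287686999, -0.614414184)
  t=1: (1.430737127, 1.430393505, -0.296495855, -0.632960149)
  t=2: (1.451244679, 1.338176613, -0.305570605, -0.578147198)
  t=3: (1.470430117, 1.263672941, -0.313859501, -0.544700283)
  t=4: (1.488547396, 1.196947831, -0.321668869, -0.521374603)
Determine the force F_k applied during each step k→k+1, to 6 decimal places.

F_0 = -1.950854 N
F_1 = -6.381608 N
F_2 = -5.229944 N
F_3 = -4.729373 N

step 0→1:
  ẍ = (ẋ'−ẋ)/dt = (1.430393505−1.455390558)/0.014337 = -1.743534
  θ̈ = (θ̇'−θ̇)/dt = (-0.632960149−-0.614414184)/0.014337 = -1.293574
  sinθ=-0.283735, cosθ=0.958903
  F = (M+m)·ẍ + m·l·cosθ·θ̈ − m·l·sinθ·θ̇² = -1.834692 + -0.127141 − -0.010979 = -1.950854
step 1→2:
  ẍ = (ẋ'−ẋ)/dt = (1.338176613−1.430393505)/0.014337 = -6.432091
  θ̈ = (θ̇'−θ̇)/dt = (-0.578147198−-0.632960149)/0.014337 = 3.823181
  sinθ=-0.292171, cosθ=0.956366
  F = (M+m)·ẍ + m·l·cosθ·θ̈ − m·l·sinθ·θ̇² = -6.768380 + 0.374774 − -0.011998 = -6.381608
step 2→3:
  ẍ = (ẋ'−ẋ)/dt = (1.263672941−1.338176613)/0.014337 = -5.196601
  θ̈ = (θ̇'−θ̇)/dt = (-0.544700283−-0.578147198)/0.014337 = 2.332909
  sinθ=-0.300837, cosθ=0.953675
  F = (M+m)·ẍ + m·l·cosθ·θ̈ − m·l·sinθ·θ̇² = -5.468295 + 0.228044 − -0.010307 = -5.229944
step 3→4:
  ẍ = (ẋ'−ẋ)/dt = (1.196947831−1.263672941)/0.014337 = -4.654050
  θ̈ = (θ̇'−θ̇)/dt = (-0.521374603−-0.544700283)/0.014337 = 1.626957
  sinθ=-0.308732, cosθ=0.951149
  F = (M+m)·ẍ + m·l·cosθ·θ̈ − m·l·sinθ·θ̇² = -4.897377 + 0.158615 − -0.009389 = -4.729373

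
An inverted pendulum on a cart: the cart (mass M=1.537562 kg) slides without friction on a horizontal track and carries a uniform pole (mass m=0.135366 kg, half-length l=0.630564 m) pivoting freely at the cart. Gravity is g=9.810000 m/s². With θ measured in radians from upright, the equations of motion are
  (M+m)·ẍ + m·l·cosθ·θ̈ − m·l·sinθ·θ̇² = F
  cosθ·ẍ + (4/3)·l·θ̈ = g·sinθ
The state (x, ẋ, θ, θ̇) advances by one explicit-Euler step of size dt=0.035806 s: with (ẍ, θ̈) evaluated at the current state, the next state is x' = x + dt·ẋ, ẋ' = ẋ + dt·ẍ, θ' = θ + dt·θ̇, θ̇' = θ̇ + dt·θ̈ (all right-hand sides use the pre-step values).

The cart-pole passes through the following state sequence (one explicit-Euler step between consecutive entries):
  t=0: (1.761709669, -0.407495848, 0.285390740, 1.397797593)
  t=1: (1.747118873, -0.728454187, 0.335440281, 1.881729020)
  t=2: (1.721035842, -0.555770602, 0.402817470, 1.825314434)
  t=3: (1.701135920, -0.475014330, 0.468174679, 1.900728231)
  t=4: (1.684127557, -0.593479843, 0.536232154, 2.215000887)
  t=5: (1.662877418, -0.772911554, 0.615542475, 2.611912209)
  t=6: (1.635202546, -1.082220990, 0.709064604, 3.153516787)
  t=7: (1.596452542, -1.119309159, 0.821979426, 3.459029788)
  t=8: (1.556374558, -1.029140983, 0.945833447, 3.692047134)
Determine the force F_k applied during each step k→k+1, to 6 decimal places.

F_0 = -13.935800 N
F_1 = 7.841640 N
F_2 = 3.826998 N
F_3 = -5.005534 N
F_4 = -7.783985 N
F_5 = -13.733639 N
F_6 = -1.732776 N
F_7 = 3.842909 N

step 0→1:
  ẍ = (ẋ'−ẋ)/dt = (-0.728454187−-0.407495848)/0.035806 = -8.963814
  θ̈ = (θ̇'−θ̇)/dt = (1.881729020−1.397797593)/0.035806 = 13.515372
  sinθ=0.281532, cosθ=0.959552
  F = (M+m)·ẍ + m·l·cosθ·θ̈ − m·l·sinθ·θ̇² = -14.995816 + 1.106968 − 0.046952 = -13.935800
step 1→2:
  ẍ = (ẋ'−ẋ)/dt = (-0.555770602−-0.728454187)/0.035806 = 4.822756
  θ̈ = (θ̇'−θ̇)/dt = (1.825314434−1.881729020)/0.035806 = -1.575562
  sinθ=0.329185, cosθ=0.944265
  F = (M+m)·ẍ + m·l·cosθ·θ̈ − m·l·sinθ·θ̇² = 8.068123 + -0.126990 − 0.099493 = 7.841640
step 2→3:
  ẍ = (ẋ'−ẋ)/dt = (-0.475014330−-0.555770602)/0.035806 = 2.255384
  θ̈ = (θ̇'−θ̇)/dt = (1.900728231−1.825314434)/0.035806 = 2.106178
  sinθ=0.392012, cosθ=0.919960
  F = (M+m)·ẍ + m·l·cosθ·θ̈ − m·l·sinθ·θ̇² = 3.773095 + 0.165388 − 0.111484 = 3.826998
step 3→4:
  ẍ = (ẋ'−ẋ)/dt = (-0.593479843−-0.475014330)/0.035806 = -3.308538
  θ̈ = (θ̇'−θ̇)/dt = (2.215000887−1.900728231)/0.035806 = 8.777095
  sinθ=0.451258, cosθ=0.892393
  F = (M+m)·ẍ + m·l·cosθ·θ̈ − m·l·sinθ·θ̇² = -5.534946 + 0.668569 − 0.139157 = -5.005534
step 4→5:
  ẍ = (ẋ'−ẋ)/dt = (-0.772911554−-0.593479843)/0.035806 = -5.011219
  θ̈ = (θ̇'−θ̇)/dt = (2.611912209−2.215000887)/0.035806 = 11.085051
  sinθ=0.510901, cosθ=0.859640
  F = (M+m)·ẍ + m·l·cosθ·θ̈ − m·l·sinθ·θ̇² = -8.383409 + 0.813379 − 0.213955 = -7.783985
step 5→6:
  ẍ = (ẋ'−ẋ)/dt = (-1.082220990−-0.772911554)/0.035806 = -8.638481
  θ̈ = (θ̇'−θ̇)/dt = (3.153516787−2.611912209)/0.035806 = 15.126084
  sinθ=0.577402, cosθ=0.816460
  F = (M+m)·ẍ + m·l·cosθ·θ̈ − m·l·sinθ·θ̇² = -14.451556 + 1.054145 − 0.336228 = -13.733639
step 6→7:
  ẍ = (ẋ'−ẋ)/dt = (-1.119309159−-1.082220990)/0.035806 = -1.035809
  θ̈ = (θ̇'−θ̇)/dt = (3.459029788−3.153516787)/0.035806 = 8.532453
  sinθ=0.651124, cosθ=0.758971
  F = (M+m)·ẍ + m·l·cosθ·θ̈ − m·l·sinθ·θ̇² = -1.732833 + 0.552762 − 0.552704 = -1.732776
step 7→8:
  ẍ = (ẋ'−ẋ)/dt = (-1.029140983−-1.119309159)/0.035806 = 2.518242
  θ̈ = (θ̇'−θ̇)/dt = (3.692047134−3.459029788)/0.035806 = 6.507774
  sinθ=0.732495, cosθ=0.680773
  F = (M+m)·ẍ + m·l·cosθ·θ̈ − m·l·sinθ·θ̇² = 4.212838 + 0.378158 − 0.748087 = 3.842909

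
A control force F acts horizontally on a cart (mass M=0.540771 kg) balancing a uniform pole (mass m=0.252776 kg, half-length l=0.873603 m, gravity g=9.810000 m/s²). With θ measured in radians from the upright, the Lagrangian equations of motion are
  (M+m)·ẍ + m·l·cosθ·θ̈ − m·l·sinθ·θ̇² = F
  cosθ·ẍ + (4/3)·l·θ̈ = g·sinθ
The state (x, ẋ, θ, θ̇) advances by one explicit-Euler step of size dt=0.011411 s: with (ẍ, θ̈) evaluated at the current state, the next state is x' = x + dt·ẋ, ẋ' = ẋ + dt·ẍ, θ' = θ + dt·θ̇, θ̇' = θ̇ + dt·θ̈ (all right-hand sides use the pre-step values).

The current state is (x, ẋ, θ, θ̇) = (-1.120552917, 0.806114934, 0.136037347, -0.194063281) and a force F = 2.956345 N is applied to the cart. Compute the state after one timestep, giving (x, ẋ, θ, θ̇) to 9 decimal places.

sinθ=0.135618147, cosθ=0.990761181
temp = (F + m·l·θ̇²·sinθ)/(M+m) = (2.956345 + 0.001127858)/0.793547 = 3.726903206
θ̈ = (g·sinθ − cosθ·temp)/(l·(4/3 − m·cos²θ/(M+m))) = -2.649099793
ẍ = temp − m·l·θ̈·cosθ/(M+m) = 4.457276022
Euler: x'=-1.120552917+0.011411·0.806114934=-1.111354339, ẋ'=0.806114934+0.011411·4.457276022=0.856976911
       θ'=0.136037347+0.011411·-0.194063281=0.133822891, θ̇'=-0.194063281+0.011411·-2.649099793=-0.224292159

(-1.111354339, 0.856976911, 0.133822891, -0.224292159)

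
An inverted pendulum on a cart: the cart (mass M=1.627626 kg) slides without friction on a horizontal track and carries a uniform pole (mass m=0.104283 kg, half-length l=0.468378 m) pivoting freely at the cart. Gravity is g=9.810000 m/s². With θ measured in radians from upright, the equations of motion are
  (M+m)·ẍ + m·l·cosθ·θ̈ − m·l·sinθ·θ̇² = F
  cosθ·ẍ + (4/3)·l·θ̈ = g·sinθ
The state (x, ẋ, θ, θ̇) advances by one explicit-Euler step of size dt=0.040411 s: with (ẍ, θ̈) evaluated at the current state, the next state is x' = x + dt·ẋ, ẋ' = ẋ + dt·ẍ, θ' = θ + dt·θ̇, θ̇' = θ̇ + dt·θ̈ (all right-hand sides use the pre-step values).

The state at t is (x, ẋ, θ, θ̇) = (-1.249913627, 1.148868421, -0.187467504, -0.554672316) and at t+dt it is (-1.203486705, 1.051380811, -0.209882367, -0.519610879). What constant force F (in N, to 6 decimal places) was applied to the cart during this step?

ẍ = (ẋ'−ẋ)/dt = (1.051380811−1.148868421)/0.040411 = -2.412403
θ̈ = (θ̇'−θ̇)/dt = (-0.519610879−-0.554672316)/0.040411 = 0.867621
sinθ=-0.186371, cosθ=0.982479
F = (M+m)·ẍ + m·l·cosθ·θ̈ − m·l·sinθ·θ̇² = -4.178062 + 0.041635 − -0.002801 = -4.133626

F = -4.133626 N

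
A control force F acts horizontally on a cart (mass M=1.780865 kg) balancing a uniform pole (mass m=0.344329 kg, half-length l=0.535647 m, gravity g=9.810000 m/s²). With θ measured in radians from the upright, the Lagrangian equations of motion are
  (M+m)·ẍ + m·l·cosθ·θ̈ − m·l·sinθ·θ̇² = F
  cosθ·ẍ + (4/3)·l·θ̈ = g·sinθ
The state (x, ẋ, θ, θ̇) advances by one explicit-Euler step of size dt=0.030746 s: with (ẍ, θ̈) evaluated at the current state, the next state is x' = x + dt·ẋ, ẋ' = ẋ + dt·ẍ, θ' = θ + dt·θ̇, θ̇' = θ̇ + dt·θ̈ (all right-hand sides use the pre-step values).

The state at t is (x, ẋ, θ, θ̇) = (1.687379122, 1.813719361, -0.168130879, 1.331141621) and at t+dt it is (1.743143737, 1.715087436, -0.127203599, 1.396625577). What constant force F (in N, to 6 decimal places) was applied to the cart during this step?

ẍ = (ẋ'−ẋ)/dt = (1.715087436−1.813719361)/0.030746 = -3.207960
θ̈ = (θ̇'−θ̇)/dt = (1.396625577−1.331141621)/0.030746 = 2.129837
sinθ=-0.167340, cosθ=0.985899
F = (M+m)·ẍ + m·l·cosθ·θ̈ − m·l·sinθ·θ̇² = -6.817536 + 0.387285 − -0.054689 = -6.375562

F = -6.375562 N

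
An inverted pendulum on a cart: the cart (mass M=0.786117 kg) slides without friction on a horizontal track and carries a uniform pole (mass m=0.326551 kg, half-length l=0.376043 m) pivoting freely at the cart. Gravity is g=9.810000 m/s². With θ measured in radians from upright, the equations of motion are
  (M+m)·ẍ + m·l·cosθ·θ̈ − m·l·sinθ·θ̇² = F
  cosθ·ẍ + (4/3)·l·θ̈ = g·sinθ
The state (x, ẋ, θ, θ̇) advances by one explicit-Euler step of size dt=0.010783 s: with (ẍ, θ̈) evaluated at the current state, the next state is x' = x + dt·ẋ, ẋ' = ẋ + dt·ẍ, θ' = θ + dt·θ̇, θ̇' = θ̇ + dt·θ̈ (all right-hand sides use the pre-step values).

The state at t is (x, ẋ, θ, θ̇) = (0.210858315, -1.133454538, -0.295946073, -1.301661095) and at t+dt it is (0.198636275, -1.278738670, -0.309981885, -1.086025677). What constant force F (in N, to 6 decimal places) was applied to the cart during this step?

F = -12.581881 N

ẍ = (ẋ'−ẋ)/dt = (-1.278738670−-1.133454538)/0.010783 = -13.473443
θ̈ = (θ̇'−θ̇)/dt = (-1.086025677−-1.301661095)/0.010783 = 19.997720
sinθ=-0.291645, cosθ=0.956527
F = (M+m)·ẍ + m·l·cosθ·θ̈ − m·l·sinθ·θ̇² = -14.991469 + 2.348908 − -0.060679 = -12.581881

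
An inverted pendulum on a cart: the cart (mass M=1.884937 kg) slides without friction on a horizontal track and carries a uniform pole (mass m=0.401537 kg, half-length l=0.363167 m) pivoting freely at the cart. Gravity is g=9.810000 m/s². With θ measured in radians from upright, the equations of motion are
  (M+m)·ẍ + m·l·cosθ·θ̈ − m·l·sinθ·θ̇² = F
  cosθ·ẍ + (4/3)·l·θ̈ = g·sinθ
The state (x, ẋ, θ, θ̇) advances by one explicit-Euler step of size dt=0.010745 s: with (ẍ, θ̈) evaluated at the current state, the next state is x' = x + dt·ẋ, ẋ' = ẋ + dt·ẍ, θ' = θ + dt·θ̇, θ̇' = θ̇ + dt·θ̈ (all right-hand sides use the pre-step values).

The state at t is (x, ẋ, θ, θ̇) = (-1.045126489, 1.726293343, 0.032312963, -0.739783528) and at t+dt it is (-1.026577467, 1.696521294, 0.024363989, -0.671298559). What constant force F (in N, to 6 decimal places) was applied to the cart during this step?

ẍ = (ẋ'−ẋ)/dt = (1.696521294−1.726293343)/0.010745 = -2.770782
θ̈ = (θ̇'−θ̇)/dt = (-0.671298559−-0.739783528)/0.010745 = 6.373659
sinθ=0.032307, cosθ=0.999478
F = (M+m)·ẍ + m·l·cosθ·θ̈ − m·l·sinθ·θ̇² = -6.335320 + 0.928954 − 0.002578 = -5.408945

F = -5.408945 N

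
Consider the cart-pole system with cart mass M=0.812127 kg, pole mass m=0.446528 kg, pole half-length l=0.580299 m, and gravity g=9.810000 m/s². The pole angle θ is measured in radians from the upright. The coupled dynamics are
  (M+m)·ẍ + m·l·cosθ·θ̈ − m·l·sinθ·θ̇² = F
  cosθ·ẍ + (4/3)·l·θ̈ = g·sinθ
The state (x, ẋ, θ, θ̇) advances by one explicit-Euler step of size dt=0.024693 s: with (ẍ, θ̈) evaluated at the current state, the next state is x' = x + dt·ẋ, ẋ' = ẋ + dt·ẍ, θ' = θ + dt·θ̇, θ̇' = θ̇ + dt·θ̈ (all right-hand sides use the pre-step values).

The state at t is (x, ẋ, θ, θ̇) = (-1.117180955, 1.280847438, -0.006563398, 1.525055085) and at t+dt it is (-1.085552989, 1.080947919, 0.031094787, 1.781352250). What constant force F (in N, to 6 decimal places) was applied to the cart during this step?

ẍ = (ẋ'−ẋ)/dt = (1.080947919−1.280847438)/0.024693 = -8.095392
θ̈ = (θ̇'−θ̇)/dt = (1.781352250−1.525055085)/0.024693 = 10.379345
sinθ=-0.006563, cosθ=0.999978
F = (M+m)·ẍ + m·l·cosθ·θ̈ − m·l·sinθ·θ̇² = -10.189306 + 2.689435 − -0.003955 = -7.495915

F = -7.495915 N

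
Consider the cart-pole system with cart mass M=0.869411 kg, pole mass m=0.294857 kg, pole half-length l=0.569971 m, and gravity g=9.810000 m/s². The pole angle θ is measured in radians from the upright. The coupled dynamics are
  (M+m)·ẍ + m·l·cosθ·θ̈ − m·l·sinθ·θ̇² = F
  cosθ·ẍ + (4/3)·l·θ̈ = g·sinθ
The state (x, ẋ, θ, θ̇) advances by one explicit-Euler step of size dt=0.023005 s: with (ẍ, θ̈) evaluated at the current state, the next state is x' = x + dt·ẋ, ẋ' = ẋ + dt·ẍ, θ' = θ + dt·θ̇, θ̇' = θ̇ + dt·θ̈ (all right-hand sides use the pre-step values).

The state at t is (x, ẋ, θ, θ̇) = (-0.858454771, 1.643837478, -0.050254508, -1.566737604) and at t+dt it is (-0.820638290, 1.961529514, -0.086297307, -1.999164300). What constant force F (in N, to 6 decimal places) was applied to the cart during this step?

F = 12.943862 N

ẍ = (ẋ'−ẋ)/dt = (1.961529514−1.643837478)/0.023005 = 13.809695
θ̈ = (θ̇'−θ̇)/dt = (-1.999164300−-1.566737604)/0.023005 = -18.797074
sinθ=-0.050233, cosθ=0.998738
F = (M+m)·ẍ + m·l·cosθ·θ̈ − m·l·sinθ·θ̇² = 16.078186 + -3.155047 − -0.020723 = 12.943862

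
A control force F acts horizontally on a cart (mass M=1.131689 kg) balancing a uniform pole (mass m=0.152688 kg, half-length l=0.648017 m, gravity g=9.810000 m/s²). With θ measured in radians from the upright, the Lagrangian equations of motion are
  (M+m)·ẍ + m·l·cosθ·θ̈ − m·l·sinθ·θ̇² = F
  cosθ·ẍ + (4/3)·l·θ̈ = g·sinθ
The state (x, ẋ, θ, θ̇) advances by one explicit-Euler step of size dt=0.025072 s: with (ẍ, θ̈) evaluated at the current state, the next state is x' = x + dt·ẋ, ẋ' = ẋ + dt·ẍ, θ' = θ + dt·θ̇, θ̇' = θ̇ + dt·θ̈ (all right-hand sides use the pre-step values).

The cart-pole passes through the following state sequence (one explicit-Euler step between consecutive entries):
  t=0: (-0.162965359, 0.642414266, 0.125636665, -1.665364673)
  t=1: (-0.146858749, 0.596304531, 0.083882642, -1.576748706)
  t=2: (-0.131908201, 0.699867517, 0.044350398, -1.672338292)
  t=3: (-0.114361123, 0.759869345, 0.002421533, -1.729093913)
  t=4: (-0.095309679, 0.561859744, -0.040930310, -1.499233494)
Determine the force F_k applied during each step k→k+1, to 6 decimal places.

F_0 = -2.049516 N
F_1 = 4.908758 N
F_2 = 2.837717 N
F_3 = -9.237141 N

step 0→1:
  ẍ = (ẋ'−ẋ)/dt = (0.596304531−0.642414266)/0.025072 = -1.839093
  θ̈ = (θ̇'−θ̇)/dt = (-1.576748706−-1.665364673)/0.025072 = 3.534459
  sinθ=0.125306, cosθ=0.992118
  F = (M+m)·ẍ + m·l·cosθ·θ̈ − m·l·sinθ·θ̇² = -2.362088 + 0.346959 − 0.034386 = -2.049516
step 1→2:
  ẍ = (ẋ'−ẋ)/dt = (0.699867517−0.596304531)/0.025072 = 4.130623
  θ̈ = (θ̇'−θ̇)/dt = (-1.672338292−-1.576748706)/0.025072 = -3.812603
  sinθ=0.083784, cosθ=0.996484
  F = (M+m)·ẍ + m·l·cosθ·θ̈ − m·l·sinθ·θ̇² = 5.305277 + -0.375909 − 0.020610 = 4.908758
step 2→3:
  ẍ = (ẋ'−ẋ)/dt = (0.759869345−0.699867517)/0.025072 = 2.393181
  θ̈ = (θ̇'−θ̇)/dt = (-1.729093913−-1.672338292)/0.025072 = -2.263705
  sinθ=0.044336, cosθ=0.999017
  F = (M+m)·ẍ + m·l·cosθ·θ̈ − m·l·sinθ·θ̇² = 3.073746 + -0.223761 − 0.012269 = 2.837717
step 3→4:
  ẍ = (ẋ'−ẋ)/dt = (0.561859744−0.759869345)/0.025072 = -7.897639
  θ̈ = (θ̇'−θ̇)/dt = (-1.499233494−-1.729093913)/0.025072 = 9.168013
  sinθ=0.002422, cosθ=0.999997
  F = (M+m)·ẍ + m·l·cosθ·θ̈ − m·l·sinθ·θ̇² = -10.143546 + 0.907121 − 0.000716 = -9.237141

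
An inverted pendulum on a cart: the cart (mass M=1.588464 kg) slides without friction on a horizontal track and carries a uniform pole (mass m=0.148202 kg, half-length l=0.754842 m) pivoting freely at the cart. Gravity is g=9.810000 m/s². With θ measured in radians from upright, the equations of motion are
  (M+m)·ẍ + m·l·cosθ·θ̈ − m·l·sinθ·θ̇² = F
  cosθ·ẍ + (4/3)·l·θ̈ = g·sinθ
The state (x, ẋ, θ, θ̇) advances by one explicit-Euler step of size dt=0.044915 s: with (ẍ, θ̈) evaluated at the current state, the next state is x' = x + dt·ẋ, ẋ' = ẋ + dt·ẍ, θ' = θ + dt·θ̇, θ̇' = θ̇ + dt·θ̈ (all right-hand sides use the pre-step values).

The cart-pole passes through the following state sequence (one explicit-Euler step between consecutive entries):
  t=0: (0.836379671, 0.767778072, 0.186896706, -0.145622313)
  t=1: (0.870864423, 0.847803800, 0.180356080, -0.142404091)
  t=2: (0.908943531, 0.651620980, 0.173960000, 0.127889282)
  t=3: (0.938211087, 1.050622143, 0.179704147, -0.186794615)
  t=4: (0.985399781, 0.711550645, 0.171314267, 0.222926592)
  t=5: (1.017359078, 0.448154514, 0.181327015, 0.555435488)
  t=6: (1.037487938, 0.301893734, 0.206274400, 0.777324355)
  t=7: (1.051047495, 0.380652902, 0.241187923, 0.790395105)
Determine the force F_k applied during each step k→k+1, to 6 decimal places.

step 0→1:
  ẍ = (ẋ'−ẋ)/dt = (0.847803800−0.767778072)/0.044915 = 1.781715
  θ̈ = (θ̇'−θ̇)/dt = (-0.142404091−-0.145622313)/0.044915 = 0.071651
  sinθ=0.185811, cosθ=0.982586
  F = (M+m)·ẍ + m·l·cosθ·θ̈ − m·l·sinθ·θ̇² = 3.094244 + 0.007876 − 0.000441 = 3.101679
step 1→2:
  ẍ = (ẋ'−ẋ)/dt = (0.651620980−0.847803800)/0.044915 = -4.367869
  θ̈ = (θ̇'−θ̇)/dt = (0.127889282−-0.142404091)/0.044915 = 6.017887
  sinθ=0.179380, cosθ=0.983780
  F = (M+m)·ẍ + m·l·cosθ·θ̈ − m·l·sinθ·θ̇² = -7.585529 + 0.662296 − 0.000407 = -6.923640
step 2→3:
  ẍ = (ẋ'−ẋ)/dt = (1.050622143−0.651620980)/0.044915 = 8.883472
  θ̈ = (θ̇'−θ̇)/dt = (-0.186794615−0.127889282)/0.044915 = -7.006209
  sinθ=0.173084, cosθ=0.984907
  F = (M+m)·ẍ + m·l·cosθ·θ̈ − m·l·sinθ·θ̇² = 15.427624 + -0.771949 − 0.000317 = 14.655359
step 3→4:
  ẍ = (ẋ'−ẋ)/dt = (0.711550645−1.050622143)/0.044915 = -7.549182
  θ̈ = (θ̇'−θ̇)/dt = (0.222926592−-0.186794615)/0.044915 = 9.122146
  sinθ=0.178738, cosθ=0.983897
  F = (M+m)·ẍ + m·l·cosθ·θ̈ − m·l·sinθ·θ̇² = -13.110407 + 1.004053 − 0.000698 = -12.107052
step 4→5:
  ẍ = (ẋ'−ẋ)/dt = (0.448154514−0.711550645)/0.044915 = -5.864324
  θ̈ = (θ̇'−θ̇)/dt = (0.555435488−0.222926592)/0.044915 = 7.403070
  sinθ=0.170478, cosθ=0.985362
  F = (M+m)·ẍ + m·l·cosθ·θ̈ − m·l·sinθ·θ̇² = -10.184373 + 0.816052 − 0.000948 = -9.369269
step 5→6:
  ẍ = (ẋ'−ẋ)/dt = (0.301893734−0.448154514)/0.044915 = -3.256391
  θ̈ = (θ̇'−θ̇)/dt = (0.777324355−0.555435488)/0.044915 = 4.940195
  sinθ=0.180335, cosθ=0.983605
  F = (M+m)·ẍ + m·l·cosθ·θ̈ − m·l·sinθ·θ̇² = -5.655263 + 0.543595 − 0.006224 = -5.117892
step 6→7:
  ẍ = (ẋ'−ẋ)/dt = (0.380652902−0.301893734)/0.044915 = 1.753516
  θ̈ = (θ̇'−θ̇)/dt = (0.790395105−0.777324355)/0.044915 = 0.291011
  sinθ=0.204815, cosθ=0.978801
  F = (M+m)·ẍ + m·l·cosθ·θ̈ − m·l·sinθ·θ̇² = 3.045271 + 0.031865 − 0.013844 = 3.063292

F_0 = 3.101679 N
F_1 = -6.923640 N
F_2 = 14.655359 N
F_3 = -12.107052 N
F_4 = -9.369269 N
F_5 = -5.117892 N
F_6 = 3.063292 N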